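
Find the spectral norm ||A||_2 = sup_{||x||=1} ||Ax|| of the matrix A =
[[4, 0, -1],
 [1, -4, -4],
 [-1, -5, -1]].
||A||_2 ≈ 7.3249 (= sqrt(largest eigenvalue of A^T A))

||A||_2 = sigma_max(A) = sqrt(lambda_max(A^T A)). Form the symmetric matrix M = A^T A =
[[18, 1, -7],
 [1, 41, 21],
 [-7, 21, 18]].
Its characteristic polynomial (trace, sum of principal 2x2 minors, determinant of M give the coefficients) is
  p(λ) = det(λ I - M) = λ^3 - 77λ^2 + 1309λ - 3025.
No integer candidate from the rational root theorem (±divisors of 3025) is a root, so the roots are irrational. The cubic discriminant is Δ = 904505008 > 0, so there are three distinct real roots. p(2) = -707 and p(3) = 236 have opposite signs, so a root lies in (2, 3); Newton's method refines it to λ ≈ 2.7354. p(20) = 355 and p(21) = -232 have opposite signs, so a root lies in (20, 21); Newton's method refines it to λ ≈ 20.611. p(53) = -1064 and p(54) = 593 have opposite signs, so a root lies in (53, 54); Newton's method refines it to λ ≈ 53.6536. Check (Vieta): the three roots sum to 77, matching tr M = 77.
So the eigenvalues of A^T A are ≈ 2.7354, 20.611, 53.6536 (all ≥ 0, as they must be for A^T A). The largest is λ_max ≈ 53.6536, hence ||A||_2 = sqrt(λ_max) ≈ 7.3249.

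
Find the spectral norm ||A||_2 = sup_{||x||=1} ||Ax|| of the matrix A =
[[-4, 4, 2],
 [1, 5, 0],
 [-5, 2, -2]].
||A||_2 ≈ 8.0372 (= sqrt(largest eigenvalue of A^T A))

||A||_2 = sigma_max(A) = sqrt(lambda_max(A^T A)). Form the symmetric matrix M = A^T A =
[[42, -21, 2],
 [-21, 45, 4],
 [2, 4, 8]].
Its characteristic polynomial (trace, sum of principal 2x2 minors, determinant of M give the coefficients) is
  p(λ) = det(λ I - M) = λ^3 - 95λ^2 + 2125λ - 10404.
No integer candidate from the rational root theorem (±divisors of 10404) is a root, so the roots are irrational. The cubic discriminant is Δ = 1573153293 > 0, so there are three distinct real roots. p(6) = -858 and p(7) = 159 have opposite signs, so a root lies in (6, 7); Newton's method refines it to λ ≈ 6.8334. p(23) = 383 and p(24) = -300 have opposite signs, so a root lies in (23, 24); Newton's method refines it to λ ≈ 23.5695. p(64) = -1380 and p(65) = 971 have opposite signs, so a root lies in (64, 65); Newton's method refines it to λ ≈ 64.5971. Check (Vieta): the three roots sum to 95, matching tr M = 95.
So the eigenvalues of A^T A are ≈ 6.8334, 23.5695, 64.5971 (all ≥ 0, as they must be for A^T A). The largest is λ_max ≈ 64.5971, hence ||A||_2 = sqrt(λ_max) ≈ 8.0372.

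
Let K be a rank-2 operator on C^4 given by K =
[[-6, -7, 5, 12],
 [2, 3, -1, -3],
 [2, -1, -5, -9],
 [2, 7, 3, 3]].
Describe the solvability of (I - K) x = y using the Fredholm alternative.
(I - K) is invertible (det(I - K) = 6 ≠ 0), so for every y in C^4 the equation (I - K) x = y has a unique solution.

K has rank 2 and factors as K = U V^T = u1 v1^T + u2 v2^T with u1 = (1, 0, -2, 2), v1 = (0, 2, 2, 3), u2 = (3, -1, -1, -1), v2 = (-2, -3, 1, 3) (multiplying out reproduces the displayed K). The nonzero eigenvalues of U V^T coincide with those of the 2 x 2 matrix G = V^T U = [[v1·u1, v1·u2], [v2·u1, v2·u2]] = [[2, -7], [2, -7]], and by the Sylvester determinant identity det(I_4 - U V^T) = det(I_2 - V^T U) = det([[-1, 7], [-2, 8]]) = (-1)(8) - (7)(-2) = 6. (Direct check: I - K =
[[7, 7, -5, -12],
 [-2, -2, 1, 3],
 [-2, 1, 6, 9],
 [-2, -7, -3, -2]]
has determinant 6.) The finite-dimensional Fredholm alternative says: either (I - K) is invertible, or ker(I - K) ≠ {0} and then range(I - K) = ker((I - K)^*)^⊥, with dim ker(I - K) = dim ker((I - K)^*). Since det(I - K) ≠ 0, 1 is not an eigenvalue of K and ker(I - K) = {0}, so we are in the first case: for every y there is a unique x = (I - K)^(-1) y. (Explicitly, by the Woodbury identity, (I - U V^T)^(-1) = I + U (I_2 - G)^(-1) V^T.)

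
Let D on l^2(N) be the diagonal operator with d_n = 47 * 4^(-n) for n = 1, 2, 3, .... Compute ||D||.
||D|| = 47/4 (attained at n = 1)

For D diagonal, ||D|| = sup_n |d_n|. The sequence d_n = 47 * 4^(-n) is positive and strictly decreasing (ratio 4^(-1) < 1), so the supremum is d_1 = 47/4. Hence ||D|| = 47/4.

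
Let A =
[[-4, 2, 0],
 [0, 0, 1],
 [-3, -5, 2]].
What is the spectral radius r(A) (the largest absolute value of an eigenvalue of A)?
r(A) ≈ 4.1937

The eigenvalues of A are the roots of its characteristic polynomial. With M = A (coefficients from the trace, the sum of principal 2x2 minors, and det A):
  p(λ) = det(λ I - M) = λ^3 + 2λ^2 - 3λ + 26.
No integer candidate from the rational root theorem (±divisors of 26) is a root, so the roots are irrational. The cubic discriminant is Δ = -21748 < 0, so there is one real root and a complex-conjugate pair. p(-5) = -34 and p(-4) = 6 have opposite signs, so a root lies in (-5, -4); Newton's method refines it to λ ≈ -4.1937. Dividing out (λ - (-4.1937)) leaves approximately λ^2 - 2.1937λ + 6.1998. For λ^2 - 2.1937λ + 6.1998 the discriminant is -19.9867. It is negative, so the remaining roots are the complex-conjugate pair λ ≈ 1.0969 ± 2.2353i. Their product equals the constant term, so |λ|^2 ≈ 6.1998 and |λ| ≈ 2.4899.
Thus the eigenvalues (to 4 decimals) are -4.1937 (modulus 4.1937); 1.0969 ± 2.2353i (modulus 2.4899). The spectral radius is the largest modulus: r(A) ≈ 4.1937. (Cross-check: r(A) ≤ ||A||_2 ≈ 6.1908; equality holds whenever A is normal, though it can also hold for some non-normal A.)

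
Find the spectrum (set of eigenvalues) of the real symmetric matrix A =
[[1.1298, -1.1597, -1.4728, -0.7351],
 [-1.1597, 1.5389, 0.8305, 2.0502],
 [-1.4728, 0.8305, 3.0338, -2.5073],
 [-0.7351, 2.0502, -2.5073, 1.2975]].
sigma(A) ≈ {-2, 0, 4, 5}

A is real symmetric, so its spectrum consists of real eigenvalues. Expanding the characteristic polynomial of the displayed matrix gives
  det(λ I - A) = p(λ) = λ^4 + (-7)λ^3 + (2)λ^2 + (40)λ + (0).
Solving p(λ) = 0 yields eigenvalues ≈ -2, 0, 4, 5. (A is shown rounded to 4 decimals, so these recover the underlying integer eigenvalues to within that precision.)
Verification: the trace of A = 7 equals the sum of eigenvalues 7, and det(A) ≈ 0.0004 matches the eigenvalue product 0.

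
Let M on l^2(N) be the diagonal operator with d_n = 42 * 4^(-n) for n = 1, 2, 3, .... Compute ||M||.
||M|| = 21/2 (attained at n = 1)

For M diagonal, ||M|| = sup_n |d_n|. The sequence d_n = 42 * 4^(-n) is positive and strictly decreasing (ratio 4^(-1) < 1), so the supremum is d_1 = 42/4 = 21/2. Hence ||M|| = 21/2.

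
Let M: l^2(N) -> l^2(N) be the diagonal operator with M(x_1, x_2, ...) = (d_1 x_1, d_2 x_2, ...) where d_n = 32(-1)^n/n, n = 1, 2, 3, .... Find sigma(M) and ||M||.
sigma(M) = {32(-1)^n/n : n ≥ 1} ∪ {0}; ||M|| = 32

A bounded diagonal operator on l^2 with diagonal entries d_n has spectrum equal to the closure of {d_n : n ≥ 1}: every d_n is an eigenvalue (with eigenvector e_n), so {d_n} ⊂ sigma(M); the spectrum is closed, so its closure is too; and for lambda not in the closure, (M - lambda I) has bounded inverse (the diagonal entries 1/(d_n - lambda) are bounded). For our sequence d_n = 32(-1)^n/n, n = 1, 2, 3, ...:
  - {d_n} = {32(-1)^n/n : n ≥ 1}; the only limit point is 0
  - closure = {32(-1)^n/n : n ≥ 1} ∪ {0}
For the norm: a diagonal operator has ||M|| = sup_n |d_n|. Here |d_n| = 32/n is decreasing, so sup_n |d_n| = |d_1| = 32. So ||M|| = 32.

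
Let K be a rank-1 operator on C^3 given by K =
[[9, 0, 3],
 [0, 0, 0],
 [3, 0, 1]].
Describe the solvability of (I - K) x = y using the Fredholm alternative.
(I - K) is invertible (det(I - K) = -9 ≠ 0), so for every y in C^3 the equation (I - K) x = y has a unique solution.

K has rank 1, so it is an outer product K = u v^T: every row of K is a multiple of one row vector. Reading off the entries, u = (3, 0, 1) and v = (3, 0, 1) (row i of K equals u_i·v^T). A rank-one matrix u v^T satisfies K u = u (v·u) and kills the (2)-dimensional subspace v^⊥, so its characteristic polynomial is lambda^2 (lambda - v·u) with v·u = tr K = 10. Hence the eigenvalues of I - K are 1 (multiplicity 2) and 1 - (10) = -9, so det(I - K) = -9. (Direct check: I - K =
[[-8, 0, -3],
 [0, 1, 0],
 [-3, 0, 0]]
has determinant -9.) The finite-dimensional Fredholm alternative says: either (I - K) is invertible, or ker(I - K) ≠ {0} and then range(I - K) = ker((I - K)^*)^⊥, with dim ker(I - K) = dim ker((I - K)^*). Since det(I - K) ≠ 0, 1 is not an eigenvalue of K and ker(I - K) = {0}, so we are in the first case: for every y there is a unique x = (I - K)^(-1) y. Explicitly, by the Sherman–Morrison formula, (I - u v^T)^(-1) = I + u v^T/(1 - v·u), i.e. (I - K)^(-1) = I + K/(-9).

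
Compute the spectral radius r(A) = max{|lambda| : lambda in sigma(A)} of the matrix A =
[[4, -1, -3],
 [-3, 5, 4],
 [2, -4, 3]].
r(A) ≈ 6.5991

The eigenvalues of A are the roots of its characteristic polynomial. With M = A (coefficients from the trace, the sum of principal 2x2 minors, and det A):
  p(λ) = det(λ I - M) = λ^3 - 12λ^2 + 66λ - 101.
No integer candidate from the rational root theorem (±divisors of 101) is a root, so the roots are irrational. The cubic discriminant is Δ = -56403 < 0, so there is one real root and a complex-conjugate pair. p(2) = -9 and p(3) = 16 have opposite signs, so a root lies in (2, 3); Newton's method refines it to λ ≈ 2.3193. Dividing out (λ - (2.3193)) leaves approximately λ^2 - 9.6807λ + 43.5475. For λ^2 - 9.6807λ + 43.5475 the discriminant is -80.4742. It is negative, so the remaining roots are the complex-conjugate pair λ ≈ 4.8403 ± 4.4854i. Their product equals the constant term, so |λ|^2 ≈ 43.5475 and |λ| ≈ 6.5991.
Thus the eigenvalues (to 4 decimals) are 2.3193 (modulus 2.3193); 4.8403 ± 4.4854i (modulus 6.5991). The spectral radius is the largest modulus: r(A) ≈ 6.5991. (Cross-check: r(A) ≤ ||A||_2 ≈ 8.5679; equality holds whenever A is normal, though it can also hold for some non-normal A.)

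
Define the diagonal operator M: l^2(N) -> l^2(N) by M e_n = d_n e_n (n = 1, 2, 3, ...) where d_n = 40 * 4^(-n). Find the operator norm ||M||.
||M|| = 10 (attained at n = 1)

For M diagonal, ||M|| = sup_n |d_n|. The sequence d_n = 40 * 4^(-n) is positive and strictly decreasing (ratio 4^(-1) < 1), so the supremum is d_1 = 40/4 = 10. Hence ||M|| = 10.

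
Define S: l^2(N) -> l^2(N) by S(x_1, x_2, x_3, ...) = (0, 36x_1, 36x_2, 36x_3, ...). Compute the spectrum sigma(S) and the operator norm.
sigma(S) = closed disk {z in C : |z| ≤ 36}; ||S|| = 36

Note S = 36·U where U is the unit right shift (U x)_k = x_{k-1} (with x_0 := 0); so ||S|| = 36||U|| and sigma(S) = 36·sigma(U). ||S x||^2 = sum_{k≥1} |36x_k|^2 = 1296||x||^2, so ||S|| = 36 and sigma(S) ⊂ {|z| ≤ 36}. For any |lambda| < 36, the equation (S - lambda I) x = 0 forces x_1 = 0, then 36x_k = lambda x_{k+1} ⇒ x = 0, so S has no eigenvalues. But (S - lambda I) is not surjective for |lambda| < 36: solving (S - lambda I) x = e_1 would require x_n proportional to (lambda/36)^(-n), which is not in l^2. So every |lambda| < 36 lies in the residual spectrum. The boundary |lambda| = 36 is in the approximate point spectrum (the spectrum is closed). Hence sigma(S) is the closed disk of radius 36.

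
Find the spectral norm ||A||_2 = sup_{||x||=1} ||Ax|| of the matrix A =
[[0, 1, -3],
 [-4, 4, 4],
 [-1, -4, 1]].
||A||_2 ≈ 7.1378 (= sqrt(largest eigenvalue of A^T A))

||A||_2 = sigma_max(A) = sqrt(lambda_max(A^T A)). Form the symmetric matrix M = A^T A =
[[17, -12, -17],
 [-12, 33, 9],
 [-17, 9, 26]].
Its characteristic polynomial (trace, sum of principal 2x2 minors, determinant of M give the coefficients) is
  p(λ) = det(λ I - M) = λ^3 - 76λ^2 + 1347λ - 3600.
No integer candidate from the rational root theorem (±divisors of 3600) is a root, so the roots are irrational. The cubic discriminant is Δ = 666521892 > 0, so there are three distinct real roots. p(3) = -216 and p(4) = 636 have opposite signs, so a root lies in (3, 4); Newton's method refines it to λ ≈ 3.2395. p(21) = 432 and p(22) = -102 have opposite signs, so a root lies in (21, 22); Newton's method refines it to λ ≈ 21.8122. p(50) = -1250 and p(51) = 72 have opposite signs, so a root lies in (50, 51); Newton's method refines it to λ ≈ 50.9484. Check (Vieta): the three roots sum to 76, matching tr M = 76.
So the eigenvalues of A^T A are ≈ 3.2395, 21.8122, 50.9484 (all ≥ 0, as they must be for A^T A). The largest is λ_max ≈ 50.9484, hence ||A||_2 = sqrt(λ_max) ≈ 7.1378.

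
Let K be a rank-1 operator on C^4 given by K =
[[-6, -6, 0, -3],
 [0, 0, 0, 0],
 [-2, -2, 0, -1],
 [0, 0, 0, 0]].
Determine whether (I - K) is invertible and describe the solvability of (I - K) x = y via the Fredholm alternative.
(I - K) is invertible (det(I - K) = 7 ≠ 0), so for every y in C^4 the equation (I - K) x = y has a unique solution.

K has rank 1, so it is an outer product K = u v^T: every row of K is a multiple of one row vector. Reading off the entries, u = (3, 0, 1, 0) and v = (-2, -2, 0, -1) (row i of K equals u_i·v^T). A rank-one matrix u v^T satisfies K u = u (v·u) and kills the (3)-dimensional subspace v^⊥, so its characteristic polynomial is lambda^3 (lambda - v·u) with v·u = tr K = -6. Hence the eigenvalues of I - K are 1 (multiplicity 3) and 1 - (-6) = 7, so det(I - K) = 7. (Direct check: I - K =
[[7, 6, 0, 3],
 [0, 1, 0, 0],
 [2, 2, 1, 1],
 [0, 0, 0, 1]]
has determinant 7.) The finite-dimensional Fredholm alternative says: either (I - K) is invertible, or ker(I - K) ≠ {0} and then range(I - K) = ker((I - K)^*)^⊥, with dim ker(I - K) = dim ker((I - K)^*). Since det(I - K) ≠ 0, 1 is not an eigenvalue of K and ker(I - K) = {0}, so we are in the first case: for every y there is a unique x = (I - K)^(-1) y. Explicitly, by the Sherman–Morrison formula, (I - u v^T)^(-1) = I + u v^T/(1 - v·u), i.e. (I - K)^(-1) = I + K/(7).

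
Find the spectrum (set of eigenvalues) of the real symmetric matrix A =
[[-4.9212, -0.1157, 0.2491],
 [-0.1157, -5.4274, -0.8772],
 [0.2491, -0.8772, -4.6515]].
sigma(A) ≈ {-6, -5, -4}

A is real symmetric, so its spectrum consists of real eigenvalues. Expanding the characteristic polynomial of the displayed matrix gives
  det(λ I - A) = p(λ) = λ^3 + (15)λ^2 + (74)λ + (120.002).
Solving p(λ) = 0 yields eigenvalues ≈ -6, -5, -4. (A is shown rounded to 4 decimals, so these recover the underlying integer eigenvalues to within that precision.)
Verification: the trace of A = -15 equals the sum of eigenvalues -15, and det(A) ≈ -120.0020 matches the eigenvalue product -120.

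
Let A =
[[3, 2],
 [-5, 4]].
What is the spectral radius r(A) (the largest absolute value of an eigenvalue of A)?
r(A) = sqrt(22) ≈ 4.6904

The eigenvalues of A are the roots of its characteristic polynomial. With M = A (coefficients from the trace and determinant):
  p(λ) = det(λ I - M) = λ^2 - 7λ + 22.
For λ^2 - 7λ + 22 the discriminant is -39. It is negative, so the roots are the complex-conjugate pair λ = 7/2 ± (sqrt(39)/2) i ≈ 3.5 ± 3.1225i. For a conjugate pair the product of the roots equals the constant term, so |λ|^2 = 22 and |λ| = sqrt(22) ≈ 4.6904.
Thus the eigenvalues (to 4 decimals) are 3.5 ± 3.1225i (modulus 4.6904). The spectral radius is the largest modulus: r(A) = sqrt(22) ≈ 4.6904. (Cross-check: r(A) ≤ ||A||_2 ≈ 6.5309; equality holds whenever A is normal, though it can also hold for some non-normal A.)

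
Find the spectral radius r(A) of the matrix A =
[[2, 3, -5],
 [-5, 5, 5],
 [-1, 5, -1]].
r(A) ≈ 7.7218

The eigenvalues of A are the roots of its characteristic polynomial. With M = A (coefficients from the trace, the sum of principal 2x2 minors, and det A):
  p(λ) = det(λ I - M) = λ^3 - 6λ^2 - 12λ - 10.
No integer candidate from the rational root theorem (±divisors of 10) is a root, so the roots are irrational. The cubic discriminant is Δ = -12204 < 0, so there is one real root and a complex-conjugate pair. p(7) = -45 and p(8) = 22 have opposite signs, so a root lies in (7, 8); Newton's method refines it to λ ≈ 7.7218. Dividing out (λ - (7.7218)) leaves approximately λ^2 + 1.7218λ + 1.295. For λ^2 + 1.7218λ + 1.295 the discriminant is -2.2157. It is negative, so the remaining roots are the complex-conjugate pair λ ≈ -0.8609 ± 0.7443i. Their product equals the constant term, so |λ|^2 ≈ 1.295 and |λ| ≈ 1.138.
Thus the eigenvalues (to 4 decimals) are 7.7218 (modulus 7.7218); -0.8609 ± 0.7443i (modulus 1.138). The spectral radius is the largest modulus: r(A) ≈ 7.7218. (Cross-check: r(A) ≤ ||A||_2 ≈ 9.4173; equality holds whenever A is normal, though it can also hold for some non-normal A.)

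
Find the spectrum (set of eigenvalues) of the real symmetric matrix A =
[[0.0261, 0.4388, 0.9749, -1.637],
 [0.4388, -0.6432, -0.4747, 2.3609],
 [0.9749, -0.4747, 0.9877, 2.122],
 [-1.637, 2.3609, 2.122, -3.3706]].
sigma(A) ≈ {-6, 0, 1, 2}

A is real symmetric, so its spectrum consists of real eigenvalues. Expanding the characteristic polynomial of the displayed matrix gives
  det(λ I - A) = p(λ) = λ^4 + (3)λ^3 + (-16)λ^2 + (12)λ + (0).
Solving p(λ) = 0 yields eigenvalues ≈ -6, 0, 1, 2. (A is shown rounded to 4 decimals, so these recover the underlying integer eigenvalues to within that precision.)
Verification: the trace of A = -3 equals the sum of eigenvalues -3, and det(A) ≈ -0.0004 matches the eigenvalue product 0.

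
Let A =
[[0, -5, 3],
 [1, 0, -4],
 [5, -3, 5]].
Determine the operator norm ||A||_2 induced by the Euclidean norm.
||A||_2 ≈ 9.1888 (= sqrt(largest eigenvalue of A^T A))

||A||_2 = sigma_max(A) = sqrt(lambda_max(A^T A)). Form the symmetric matrix M = A^T A =
[[26, -15, 21],
 [-15, 34, -30],
 [21, -30, 50]].
Its characteristic polynomial (trace, sum of principal 2x2 minors, determinant of M give the coefficients) is
  p(λ) = det(λ I - M) = λ^3 - 110λ^2 + 2318λ - 13456.
No integer candidate from the rational root theorem (±divisors of 13456) is a root, so the roots are irrational. The cubic discriminant is Δ = 424920240 > 0, so there are three distinct real roots. p(10) = -276 and p(11) = 63 have opposite signs, so a root lies in (10, 11); Newton's method refines it to λ ≈ 10.7738. p(14) = 180 and p(15) = -61 have opposite signs, so a root lies in (14, 15); Newton's method refines it to λ ≈ 14.7921. p(84) = -2200 and p(85) = 2949 have opposite signs, so a root lies in (84, 85); Newton's method refines it to λ ≈ 84.4341. Check (Vieta): the three roots sum to 110, matching tr M = 110.
So the eigenvalues of A^T A are ≈ 10.7738, 14.7921, 84.4341 (all ≥ 0, as they must be for A^T A). The largest is λ_max ≈ 84.4341, hence ||A||_2 = sqrt(λ_max) ≈ 9.1888.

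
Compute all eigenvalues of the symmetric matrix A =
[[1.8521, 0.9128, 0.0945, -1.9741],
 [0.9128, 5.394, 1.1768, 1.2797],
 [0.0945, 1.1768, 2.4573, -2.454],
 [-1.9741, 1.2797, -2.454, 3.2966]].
sigma(A) ≈ {-1, 2, 6} (6 with multiplicity 2)

A is real symmetric, so its spectrum consists of real eigenvalues. Expanding the characteristic polynomial of the displayed matrix gives
  det(λ I - A) = p(λ) = λ^4 + (-13)λ^3 + (46)λ^2 + (-12.0038)λ + (-71.9944).
Solving p(λ) = 0 yields eigenvalues ≈ -1, 2, 6, 6. (A is shown rounded to 4 decimals, so these recover the underlying integer eigenvalues to within that precision.)
Verification: the trace of A = 13 equals the sum of eigenvalues 13, and det(A) ≈ -71.9944 matches the eigenvalue product -72.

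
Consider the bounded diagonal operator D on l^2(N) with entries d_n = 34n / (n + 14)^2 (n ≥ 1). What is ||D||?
||D|| = 17/28 (attained at n = 14)

For D diagonal, ||D|| = sup_n |d_n|. Treat f(x) = 34x / (x + 14)^2 for real x > 0. By the quotient rule, f'(x) = 34(14 - x)/(x + 14)^3, which is positive for x < 14 and negative for x > 14. So f has a unique maximum at x = 14, and since 14 is a positive integer, the supremum over n ≥ 1 is attained at n = 14: d_14 = 34·14/(14 + 14)^2 = 34·14/784 = 17/28. Hence ||D|| = 17/28.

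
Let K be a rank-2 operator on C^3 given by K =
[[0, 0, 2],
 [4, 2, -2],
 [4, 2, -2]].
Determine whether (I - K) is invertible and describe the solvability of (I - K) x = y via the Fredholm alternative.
(I - K) is invertible (det(I - K) = -7 ≠ 0), so for every y in C^3 the equation (I - K) x = y has a unique solution.

K has rank 2 and factors as K = U V^T = u1 v1^T + u2 v2^T with u1 = (-1, 0, 0), v1 = (0, 0, -2), u2 = (0, 2, 2), v2 = (2, 1, -1) (multiplying out reproduces the displayed K). The nonzero eigenvalues of U V^T coincide with those of the 2 x 2 matrix G = V^T U = [[v1·u1, v1·u2], [v2·u1, v2·u2]] = [[0, -4], [-2, 0]], and by the Sylvester determinant identity det(I_3 - U V^T) = det(I_2 - V^T U) = det([[1, 4], [2, 1]]) = (1)(1) - (4)(2) = -7. (Direct check: I - K =
[[1, 0, -2],
 [-4, -1, 2],
 [-4, -2, 3]]
has determinant -7.) The finite-dimensional Fredholm alternative says: either (I - K) is invertible, or ker(I - K) ≠ {0} and then range(I - K) = ker((I - K)^*)^⊥, with dim ker(I - K) = dim ker((I - K)^*). Since det(I - K) ≠ 0, 1 is not an eigenvalue of K and ker(I - K) = {0}, so we are in the first case: for every y there is a unique x = (I - K)^(-1) y. (Explicitly, by the Woodbury identity, (I - U V^T)^(-1) = I + U (I_2 - G)^(-1) V^T.)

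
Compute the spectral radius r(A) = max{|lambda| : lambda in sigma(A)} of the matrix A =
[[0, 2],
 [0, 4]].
r(A) = 4

The eigenvalues of A are the roots of its characteristic polynomial. With M = A (coefficients from the trace and determinant):
  p(λ) = det(λ I - M) = λ^2 - 4λ.
For λ^2 - 4λ the discriminant is 16. It is a perfect square (4^2), so the roots are rational: λ = (4 ± 4)/2 = 4, 0.
Thus the eigenvalues (to 4 decimals) are 4 (modulus 4); 0 (modulus 0). The spectral radius is the largest modulus: r(A) = 4. (Cross-check: r(A) ≤ ||A||_2 ≈ 4.4721; equality holds whenever A is normal, though it can also hold for some non-normal A.)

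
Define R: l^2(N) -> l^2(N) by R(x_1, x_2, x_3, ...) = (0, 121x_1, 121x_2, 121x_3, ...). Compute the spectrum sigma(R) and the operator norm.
sigma(R) = closed disk {z in C : |z| ≤ 121}; ||R|| = 121

Note R = 121·U where U is the unit right shift (U x)_k = x_{k-1} (with x_0 := 0); so ||R|| = 121||U|| and sigma(R) = 121·sigma(U). ||R x||^2 = sum_{k≥1} |121x_k|^2 = 14641||x||^2, so ||R|| = 121 and sigma(R) ⊂ {|z| ≤ 121}. For any |lambda| < 121, the equation (R - lambda I) x = 0 forces x_1 = 0, then 121x_k = lambda x_{k+1} ⇒ x = 0, so R has no eigenvalues. But (R - lambda I) is not surjective for |lambda| < 121: solving (R - lambda I) x = e_1 would require x_n proportional to (lambda/121)^(-n), which is not in l^2. So every |lambda| < 121 lies in the residual spectrum. The boundary |lambda| = 121 is in the approximate point spectrum (the spectrum is closed). Hence sigma(R) is the closed disk of radius 121.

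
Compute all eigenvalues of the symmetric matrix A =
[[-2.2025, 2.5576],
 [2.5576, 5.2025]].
sigma(A) ≈ {-3, 6}

A is real symmetric, so its spectrum consists of real eigenvalues. Expanding the characteristic polynomial of the displayed matrix gives
  det(λ I - A) = p(λ) = λ^2 + (-3)λ + (-18).
Solving p(λ) = 0 yields eigenvalues ≈ -3, 6. (A is shown rounded to 4 decimals, so these recover the underlying integer eigenvalues to within that precision.)
Verification: the trace of A = 3 equals the sum of eigenvalues 3, and det(A) ≈ -17.9998 matches the eigenvalue product -18.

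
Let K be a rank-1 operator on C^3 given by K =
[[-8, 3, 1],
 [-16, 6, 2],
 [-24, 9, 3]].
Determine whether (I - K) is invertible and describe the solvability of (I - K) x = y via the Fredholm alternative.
(I - K) is singular (det(I - K) = 0, i.e. 1 ∈ sigma(K)). (I - K) x = y is solvable iff y ⊥ ker((I - K)^*) = span{(-8, 3, 1)}, i.e. iff -8y_1 + 3y_2 + y_3 = 0. When solvable, the solutions are x = y + c·(1, 2, 3), c arbitrary (ker(I - K) = span{(1, 2, 3)}, dimension 1).

K has rank 1, so it is an outer product K = u v^T: every row of K is a multiple of one row vector. Reading off the entries, u = (1, 2, 3) and v = (-8, 3, 1) (row i of K equals u_i·v^T). A rank-one matrix u v^T satisfies K u = u (v·u) and kills the (2)-dimensional subspace v^⊥, so its characteristic polynomial is lambda^2 (lambda - v·u) with v·u = tr K = 1. Hence the eigenvalues of I - K are 1 (multiplicity 2) and 1 - (1) = 0, so det(I - K) = 0. (Direct check: I - K =
[[9, -3, -1],
 [16, -5, -2],
 [24, -9, -2]]
has determinant 0.) So 1 is an eigenvalue of K and (I - K) is not invertible. The finite-dimensional Fredholm alternative says: either (I - K) is invertible, or ker(I - K) ≠ {0} and then range(I - K) = ker((I - K)^*)^⊥, with dim ker(I - K) = dim ker((I - K)^*). We are in the second case, so we need both kernels. Kernel of I - K: (I - K) u = u - u (v·u) = u - u = 0, so ker(I - K) = span{u} = span{(1, 2, 3)} (it is exactly 1-dimensional because rank(I - K) = 2). Kernel of the adjoint: K is real, so (I - K)^* = I - K^T = I - v u^T, and (I - v u^T) v = v - v (u·v) = 0; hence ker((I - K)^*) = span{v} = span{(-8, 3, 1)}. Therefore (I - K) x = y is solvable iff <y, v> = 0, i.e. iff -8y_1 + 3y_2 + y_3 = 0. When this holds, K y = u (v·y) = 0, so (I - K) y = y and x = y is a particular solution; the full solution set is the line x = y + c·u = y + c·(1, 2, 3), c ∈ C.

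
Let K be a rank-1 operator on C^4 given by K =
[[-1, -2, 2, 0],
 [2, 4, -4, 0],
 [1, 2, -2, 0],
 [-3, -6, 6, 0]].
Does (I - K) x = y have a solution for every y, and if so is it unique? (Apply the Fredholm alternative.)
(I - K) is singular (det(I - K) = 0, i.e. 1 ∈ sigma(K)). (I - K) x = y is solvable iff y ⊥ ker((I - K)^*) = span{(-1, -2, 2, 0)}, i.e. iff -y_1 - 2y_2 + 2y_3 = 0. When solvable, the solutions are x = y + c·(1, -2, -1, 3), c arbitrary (ker(I - K) = span{(1, -2, -1, 3)}, dimension 1).

K has rank 1, so it is an outer product K = u v^T: every row of K is a multiple of one row vector. Reading off the entries, u = (1, -2, -1, 3) and v = (-1, -2, 2, 0) (row i of K equals u_i·v^T). A rank-one matrix u v^T satisfies K u = u (v·u) and kills the (3)-dimensional subspace v^⊥, so its characteristic polynomial is lambda^3 (lambda - v·u) with v·u = tr K = 1. Hence the eigenvalues of I - K are 1 (multiplicity 3) and 1 - (1) = 0, so det(I - K) = 0. (Direct check: I - K =
[[2, 2, -2, 0],
 [-2, -3, 4, 0],
 [-1, -2, 3, 0],
 [3, 6, -6, 1]]
has determinant 0.) So 1 is an eigenvalue of K and (I - K) is not invertible. The finite-dimensional Fredholm alternative says: either (I - K) is invertible, or ker(I - K) ≠ {0} and then range(I - K) = ker((I - K)^*)^⊥, with dim ker(I - K) = dim ker((I - K)^*). We are in the second case, so we need both kernels. Kernel of I - K: (I - K) u = u - u (v·u) = u - u = 0, so ker(I - K) = span{u} = span{(1, -2, -1, 3)} (it is exactly 1-dimensional because rank(I - K) = 3). Kernel of the adjoint: K is real, so (I - K)^* = I - K^T = I - v u^T, and (I - v u^T) v = v - v (u·v) = 0; hence ker((I - K)^*) = span{v} = span{(-1, -2, 2, 0)}. Therefore (I - K) x = y is solvable iff <y, v> = 0, i.e. iff -y_1 - 2y_2 + 2y_3 = 0. When this holds, K y = u (v·y) = 0, so (I - K) y = y and x = y is a particular solution; the full solution set is the line x = y + c·u = y + c·(1, -2, -1, 3), c ∈ C.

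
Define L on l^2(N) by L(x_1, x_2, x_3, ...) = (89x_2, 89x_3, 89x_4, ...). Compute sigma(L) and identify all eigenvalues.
sigma(L) = closed disk {z in C : |z| ≤ 89}; sigma_p(L) = open disk {z in C : |z| < 89}

Note L = 89·V where V is the unit left shift (V x)_k = x_{k+1}; so sigma(L) = 89·sigma(V) and ||L|| = 89||V||. ||L x||^2 = 7921sum_{k≥2} |x_k|^2 ≤ 7921||x||^2, with equality on {x : x_1 = 0}, so ||L|| = 89. For any lambda with |lambda| < 89, set r = lambda/89 (|r| < 1); the vector x = (1, r, r^2, ...) is in l^2 and satisfies L x = 89(r, r^2, ...) = lambda x, so lambda is an eigenvalue. On the boundary |lambda| = 89 the geometric series diverges, so no l^2 eigenvector exists, but these lambda lie in the approximate point spectrum. Hence sigma(L) is the closed disk of radius 89 and sigma_p(L) is the open disk.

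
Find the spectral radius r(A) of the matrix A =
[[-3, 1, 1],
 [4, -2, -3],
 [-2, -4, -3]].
r(A) = (9 + sqrt(17))/2 ≈ 6.5616

The eigenvalues of A are the roots of its characteristic polynomial. With M = A (coefficients from the trace, the sum of principal 2x2 minors, and det A):
  p(λ) = det(λ I - M) = λ^3 + 8λ^2 + 7λ - 16.
By the rational root theorem any rational root is an integer divisor of 16. Testing λ = 1: p(1) = 1 + 8 + 7 - 16 = 0, so λ = 1 is a root. Dividing out (λ - 1) leaves p(λ) = (λ - 1)(λ^2 + 9λ + 16). For λ^2 + 9λ + 16 the discriminant is 17. It is nonnegative but not a perfect square, so the roots are real and irrational: λ = (-9 ± sqrt(17))/2 ≈ -2.4384, -6.5616.
Thus the eigenvalues (to 4 decimals) are -2.4384 (modulus 2.4384); -6.5616 (modulus 6.5616); 1 (modulus 1). The spectral radius is the largest modulus: r(A) = (9 + sqrt(17))/2 ≈ 6.5616. (Cross-check: r(A) ≤ ||A||_2 ≈ 6.6246; equality holds whenever A is normal, though it can also hold for some non-normal A.)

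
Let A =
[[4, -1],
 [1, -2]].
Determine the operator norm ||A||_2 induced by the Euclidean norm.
||A||_2 = sqrt((22 + sqrt(288))/2) ≈ 4.4142 (= sqrt(largest eigenvalue of A^T A))

||A||_2 = sigma_max(A) = sqrt(lambda_max(A^T A)). Form the symmetric matrix M = A^T A =
[[17, -6],
 [-6, 5]].
Its characteristic polynomial (trace, determinant of M give the coefficients) is
  p(λ) = det(λ I - M) = λ^2 - 22λ + 49.
For λ^2 - 22λ + 49 the discriminant is 288. It is nonnegative but not a perfect square, so the roots are real and irrational: λ = (22 ± sqrt(288))/2 ≈ 19.4853, 2.5147.
So the eigenvalues of A^T A are ≈ 2.5147, 19.4853 (all ≥ 0, as they must be for A^T A). The largest is λ_max = (22 + sqrt(288))/2 ≈ 19.4853, hence ||A||_2 = sqrt(λ_max) = sqrt((22 + sqrt(288))/2) ≈ 4.4142.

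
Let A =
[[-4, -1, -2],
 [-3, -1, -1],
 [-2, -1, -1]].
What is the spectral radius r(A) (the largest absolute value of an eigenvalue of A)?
r(A) ≈ 5.8584

The eigenvalues of A are the roots of its characteristic polynomial. With M = A (coefficients from the trace, the sum of principal 2x2 minors, and det A):
  p(λ) = det(λ I - M) = λ^3 + 6λ^2 + λ + 1.
No integer candidate from the rational root theorem (±divisors of 1) is a root, so the roots are irrational. The cubic discriminant is Δ = -751 < 0, so there is one real root and a complex-conjugate pair. p(-6) = -5 and p(-5) = 21 have opposite signs, so a root lies in (-6, -5); Newton's method refines it to λ ≈ -5.8584. Dividing out (λ - (-5.8584)) leaves approximately λ^2 + 0.1416λ + 0.1707. For λ^2 + 0.1416λ + 0.1707 the discriminant is -0.6627. It is negative, so the remaining roots are the complex-conjugate pair λ ≈ -0.0708 ± 0.407i. Their product equals the constant term, so |λ|^2 ≈ 0.1707 and |λ| ≈ 0.4132.
Thus the eigenvalues (to 4 decimals) are -5.8584 (modulus 5.8584); -0.0708 ± 0.407i (modulus 0.4132). The spectral radius is the largest modulus: r(A) ≈ 5.8584. (Cross-check: r(A) ≤ ||A||_2 ≈ 6.1364; equality holds whenever A is normal, though it can also hold for some non-normal A.)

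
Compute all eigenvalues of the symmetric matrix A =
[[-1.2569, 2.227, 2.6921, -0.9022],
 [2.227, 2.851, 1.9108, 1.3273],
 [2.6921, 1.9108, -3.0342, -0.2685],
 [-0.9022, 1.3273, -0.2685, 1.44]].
sigma(A) ≈ {-5, -2, 2, 5}

A is real symmetric, so its spectrum consists of real eigenvalues. Expanding the characteristic polynomial of the displayed matrix gives
  det(λ I - A) = p(λ) = λ^4 + (0)λ^3 + (-29)λ^2 + (-0.0013)λ + (99.997).
Solving p(λ) = 0 yields eigenvalues ≈ -5, -2, 2, 5. (A is shown rounded to 4 decimals, so these recover the underlying integer eigenvalues to within that precision.)
Verification: the trace of A = 0 equals the sum of eigenvalues 0, and det(A) ≈ 99.9970 matches the eigenvalue product 100.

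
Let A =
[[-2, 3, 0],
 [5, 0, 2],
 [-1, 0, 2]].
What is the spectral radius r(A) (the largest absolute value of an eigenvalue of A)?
r(A) ≈ 5.1042

The eigenvalues of A are the roots of its characteristic polynomial. With M = A (coefficients from the trace, the sum of principal 2x2 minors, and det A):
  p(λ) = det(λ I - M) = λ^3 - 19λ + 36.
No integer candidate from the rational root theorem (±divisors of 36) is a root, so the roots are irrational. The cubic discriminant is Δ = -7556 < 0, so there is one real root and a complex-conjugate pair. p(-6) = -66 and p(-5) = 6 have opposite signs, so a root lies in (-6, -5); Newton's method refines it to λ ≈ -5.1042. Dividing out (λ - (-5.1042)) leaves approximately λ^2 - 5.1042λ + 7.053. For λ^2 - 5.1042λ + 7.053 the discriminant is -2.159. It is negative, so the remaining roots are the complex-conjugate pair λ ≈ 2.5521 ± 0.7347i. Their product equals the constant term, so |λ|^2 ≈ 7.053 and |λ| ≈ 2.6557.
Thus the eigenvalues (to 4 decimals) are -5.1042 (modulus 5.1042); 2.5521 ± 0.7347i (modulus 2.6557). The spectral radius is the largest modulus: r(A) ≈ 5.1042. (Cross-check: r(A) ≤ ||A||_2 ≈ 5.8236; equality holds whenever A is normal, though it can also hold for some non-normal A.)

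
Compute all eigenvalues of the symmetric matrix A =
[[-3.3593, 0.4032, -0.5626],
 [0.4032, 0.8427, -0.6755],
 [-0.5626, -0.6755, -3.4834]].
sigma(A) ≈ {-4, -3, 1}

A is real symmetric, so its spectrum consists of real eigenvalues. Expanding the characteristic polynomial of the displayed matrix gives
  det(λ I - A) = p(λ) = λ^3 + (6)λ^2 + (5)λ + (-12).
Solving p(λ) = 0 yields eigenvalues ≈ -4, -3, 1. (A is shown rounded to 4 decimals, so these recover the underlying integer eigenvalues to within that precision.)
Verification: the trace of A = -6 equals the sum of eigenvalues -6, and det(A) ≈ 12.0000 matches the eigenvalue product 12.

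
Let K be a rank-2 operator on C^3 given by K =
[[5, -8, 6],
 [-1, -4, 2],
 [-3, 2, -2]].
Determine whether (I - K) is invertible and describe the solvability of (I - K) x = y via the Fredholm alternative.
(I - K) is invertible (det(I - K) = -14 ≠ 0), so for every y in C^3 the equation (I - K) x = y has a unique solution.

K has rank 2 and factors as K = U V^T = u1 v1^T + u2 v2^T with u1 = (1, -1, -1), v1 = (2, 1, 0), u2 = (3, 1, -1), v2 = (1, -3, 2) (multiplying out reproduces the displayed K). The nonzero eigenvalues of U V^T coincide with those of the 2 x 2 matrix G = V^T U = [[v1·u1, v1·u2], [v2·u1, v2·u2]] = [[1, 7], [2, -2]], and by the Sylvester determinant identity det(I_3 - U V^T) = det(I_2 - V^T U) = det([[0, -7], [-2, 3]]) = (0)(3) - (-7)(-2) = -14. (Direct check: I - K =
[[-4, 8, -6],
 [1, 5, -2],
 [3, -2, 3]]
has determinant -14.) The finite-dimensional Fredholm alternative says: either (I - K) is invertible, or ker(I - K) ≠ {0} and then range(I - K) = ker((I - K)^*)^⊥, with dim ker(I - K) = dim ker((I - K)^*). Since det(I - K) ≠ 0, 1 is not an eigenvalue of K and ker(I - K) = {0}, so we are in the first case: for every y there is a unique x = (I - K)^(-1) y. (Explicitly, by the Woodbury identity, (I - U V^T)^(-1) = I + U (I_2 - G)^(-1) V^T.)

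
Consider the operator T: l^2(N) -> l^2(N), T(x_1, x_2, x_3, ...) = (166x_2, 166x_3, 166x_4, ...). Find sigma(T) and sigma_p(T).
sigma(T) = closed disk {z in C : |z| ≤ 166}; sigma_p(T) = open disk {z in C : |z| < 166}

Note T = 166·V where V is the unit left shift (V x)_k = x_{k+1}; so sigma(T) = 166·sigma(V) and ||T|| = 166||V||. ||T x||^2 = 27556sum_{k≥2} |x_k|^2 ≤ 27556||x||^2, with equality on {x : x_1 = 0}, so ||T|| = 166. For any lambda with |lambda| < 166, set r = lambda/166 (|r| < 1); the vector x = (1, r, r^2, ...) is in l^2 and satisfies T x = 166(r, r^2, ...) = lambda x, so lambda is an eigenvalue. On the boundary |lambda| = 166 the geometric series diverges, so no l^2 eigenvector exists, but these lambda lie in the approximate point spectrum. Hence sigma(T) is the closed disk of radius 166 and sigma_p(T) is the open disk.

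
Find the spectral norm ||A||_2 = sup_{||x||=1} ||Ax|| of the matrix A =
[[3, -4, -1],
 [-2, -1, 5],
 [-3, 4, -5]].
||A||_2 ≈ 8.3321 (= sqrt(largest eigenvalue of A^T A))

||A||_2 = sigma_max(A) = sqrt(lambda_max(A^T A)). Form the symmetric matrix M = A^T A =
[[22, -22, 2],
 [-22, 33, -21],
 [2, -21, 51]].
Its characteristic polynomial (trace, sum of principal 2x2 minors, determinant of M give the coefficients) is
  p(λ) = det(λ I - M) = λ^3 - 106λ^2 + 2602λ - 4356.
No integer candidate from the rational root theorem (±divisors of 4356) is a root, so the roots are irrational. The cubic discriminant is Δ = 5967181152 > 0, so there are three distinct real roots. p(1) = -1859 and p(2) = 432 have opposite signs, so a root lies in (1, 2); Newton's method refines it to λ ≈ 1.8045. p(34) = 880 and p(35) = -261 have opposite signs, so a root lies in (34, 35); Newton's method refines it to λ ≈ 34.7716. p(69) = -975 and p(70) = 1384 have opposite signs, so a root lies in (69, 70); Newton's method refines it to λ ≈ 69.4239. Check (Vieta): the three roots sum to 106, matching tr M = 106.
So the eigenvalues of A^T A are ≈ 1.8045, 34.7716, 69.4239 (all ≥ 0, as they must be for A^T A). The largest is λ_max ≈ 69.4239, hence ||A||_2 = sqrt(λ_max) ≈ 8.3321.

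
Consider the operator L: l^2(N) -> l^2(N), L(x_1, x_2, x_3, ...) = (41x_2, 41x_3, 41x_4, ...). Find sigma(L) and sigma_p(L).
sigma(L) = closed disk {z in C : |z| ≤ 41}; sigma_p(L) = open disk {z in C : |z| < 41}

Note L = 41·V where V is the unit left shift (V x)_k = x_{k+1}; so sigma(L) = 41·sigma(V) and ||L|| = 41||V||. ||L x||^2 = 1681sum_{k≥2} |x_k|^2 ≤ 1681||x||^2, with equality on {x : x_1 = 0}, so ||L|| = 41. For any lambda with |lambda| < 41, set r = lambda/41 (|r| < 1); the vector x = (1, r, r^2, ...) is in l^2 and satisfies L x = 41(r, r^2, ...) = lambda x, so lambda is an eigenvalue. On the boundary |lambda| = 41 the geometric series diverges, so no l^2 eigenvector exists, but these lambda lie in the approximate point spectrum. Hence sigma(L) is the closed disk of radius 41 and sigma_p(L) is the open disk.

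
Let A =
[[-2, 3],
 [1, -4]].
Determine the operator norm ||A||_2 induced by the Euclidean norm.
||A||_2 = sqrt((30 + sqrt(800))/2) ≈ 5.3983 (= sqrt(largest eigenvalue of A^T A))

||A||_2 = sigma_max(A) = sqrt(lambda_max(A^T A)). Form the symmetric matrix M = A^T A =
[[5, -10],
 [-10, 25]].
Its characteristic polynomial (trace, determinant of M give the coefficients) is
  p(λ) = det(λ I - M) = λ^2 - 30λ + 25.
For λ^2 - 30λ + 25 the discriminant is 800. It is nonnegative but not a perfect square, so the roots are real and irrational: λ = (30 ± sqrt(800))/2 ≈ 29.1421, 0.8579.
So the eigenvalues of A^T A are ≈ 0.8579, 29.1421 (all ≥ 0, as they must be for A^T A). The largest is λ_max = (30 + sqrt(800))/2 ≈ 29.1421, hence ||A||_2 = sqrt(λ_max) = sqrt((30 + sqrt(800))/2) ≈ 5.3983.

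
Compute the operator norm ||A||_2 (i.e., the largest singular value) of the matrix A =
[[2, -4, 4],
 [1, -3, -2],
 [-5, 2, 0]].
||A||_2 ≈ 7.3649 (= sqrt(largest eigenvalue of A^T A))

||A||_2 = sigma_max(A) = sqrt(lambda_max(A^T A)). Form the symmetric matrix M = A^T A =
[[30, -21, 6],
 [-21, 29, -10],
 [6, -10, 20]].
Its characteristic polynomial (trace, sum of principal 2x2 minors, determinant of M give the coefficients) is
  p(λ) = det(λ I - M) = λ^3 - 79λ^2 + 1473λ - 7056.
No integer candidate from the rational root theorem (±divisors of 7056) is a root, so the roots are irrational. The cubic discriminant is Δ = 276989949 > 0, so there are three distinct real roots. p(7) = -273 and p(8) = 184 have opposite signs, so a root lies in (7, 8); Newton's method refines it to λ ≈ 7.5671. p(17) = 67 and p(18) = -306 have opposite signs, so a root lies in (17, 18); Newton's method refines it to λ ≈ 17.1907. p(54) = -414 and p(55) = 1359 have opposite signs, so a root lies in (54, 55); Newton's method refines it to λ ≈ 54.2422. Check (Vieta): the three roots sum to 79, matching tr M = 79.
So the eigenvalues of A^T A are ≈ 7.5671, 17.1907, 54.2422 (all ≥ 0, as they must be for A^T A). The largest is λ_max ≈ 54.2422, hence ||A||_2 = sqrt(λ_max) ≈ 7.3649.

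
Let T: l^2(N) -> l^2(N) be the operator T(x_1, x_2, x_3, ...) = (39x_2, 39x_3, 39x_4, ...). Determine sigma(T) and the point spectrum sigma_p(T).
sigma(T) = closed disk {z in C : |z| ≤ 39}; sigma_p(T) = open disk {z in C : |z| < 39}

Note T = 39·V where V is the unit left shift (V x)_k = x_{k+1}; so sigma(T) = 39·sigma(V) and ||T|| = 39||V||. ||T x||^2 = 1521sum_{k≥2} |x_k|^2 ≤ 1521||x||^2, with equality on {x : x_1 = 0}, so ||T|| = 39. For any lambda with |lambda| < 39, set r = lambda/39 (|r| < 1); the vector x = (1, r, r^2, ...) is in l^2 and satisfies T x = 39(r, r^2, ...) = lambda x, so lambda is an eigenvalue. On the boundary |lambda| = 39 the geometric series diverges, so no l^2 eigenvector exists, but these lambda lie in the approximate point spectrum. Hence sigma(T) is the closed disk of radius 39 and sigma_p(T) is the open disk.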